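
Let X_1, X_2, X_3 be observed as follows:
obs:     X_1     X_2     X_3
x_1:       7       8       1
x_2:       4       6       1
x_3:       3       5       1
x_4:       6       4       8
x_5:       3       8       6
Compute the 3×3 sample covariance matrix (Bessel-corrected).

Step 1 — column means:
  mean(X_1) = (7 + 4 + 3 + 6 + 3) / 5 = 23/5 = 4.6
  mean(X_2) = (8 + 6 + 5 + 4 + 8) / 5 = 31/5 = 6.2
  mean(X_3) = (1 + 1 + 1 + 8 + 6) / 5 = 17/5 = 3.4

Step 2 — sample covariance S[i,j] = (1/(n-1)) · Σ_k (x_{k,i} - mean_i) · (x_{k,j} - mean_j), with n-1 = 4.
  S[X_1,X_1] = ((2.4)·(2.4) + (-0.6)·(-0.6) + (-1.6)·(-1.6) + (1.4)·(1.4) + (-1.6)·(-1.6)) / 4 = 13.2/4 = 3.3
  S[X_1,X_2] = ((2.4)·(1.8) + (-0.6)·(-0.2) + (-1.6)·(-1.2) + (1.4)·(-2.2) + (-1.6)·(1.8)) / 4 = 0.4/4 = 0.1
  S[X_1,X_3] = ((2.4)·(-2.4) + (-0.6)·(-2.4) + (-1.6)·(-2.4) + (1.4)·(4.6) + (-1.6)·(2.6)) / 4 = 1.8/4 = 0.45
  S[X_2,X_2] = ((1.8)·(1.8) + (-0.2)·(-0.2) + (-1.2)·(-1.2) + (-2.2)·(-2.2) + (1.8)·(1.8)) / 4 = 12.8/4 = 3.2
  S[X_2,X_3] = ((1.8)·(-2.4) + (-0.2)·(-2.4) + (-1.2)·(-2.4) + (-2.2)·(4.6) + (1.8)·(2.6)) / 4 = -6.4/4 = -1.6
  S[X_3,X_3] = ((-2.4)·(-2.4) + (-2.4)·(-2.4) + (-2.4)·(-2.4) + (4.6)·(4.6) + (2.6)·(2.6)) / 4 = 45.2/4 = 11.3

S is symmetric (S[j,i] = S[i,j]). Assembling:

S = [[3.3, 0.1, 0.45],
 [0.1, 3.2, -1.6],
 [0.45, -1.6, 11.3]]


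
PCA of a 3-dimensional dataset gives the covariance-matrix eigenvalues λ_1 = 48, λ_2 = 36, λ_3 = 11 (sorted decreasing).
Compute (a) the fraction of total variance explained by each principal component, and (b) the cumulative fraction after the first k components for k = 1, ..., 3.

Step 1 — total variance = trace(Sigma) = Σ λ_i = 48 + 36 + 11 = 95.

Step 2 — fraction explained by component i = λ_i / Σ λ:
  PC1: 48/95 = 0.5053
  PC2: 36/95 = 0.3789
  PC3: 11/95 = 0.1158

Step 3 — cumulative fraction after k components = (λ_1 + ... + λ_k) / Σ λ:
  k = 1: 48/95 = 0.5053
  k = 2: (48 + 36)/95 = 84/95 = 0.8842
  k = 3: (48 + 36 + 11)/95 = 95/95 = 1

Summary (fraction, with percent):

explained: PC1 0.5053 (50.53%), PC2 0.3789 (37.89%), PC3 0.1158 (11.58%);  cumulative: 0.5053, 0.8842, 1


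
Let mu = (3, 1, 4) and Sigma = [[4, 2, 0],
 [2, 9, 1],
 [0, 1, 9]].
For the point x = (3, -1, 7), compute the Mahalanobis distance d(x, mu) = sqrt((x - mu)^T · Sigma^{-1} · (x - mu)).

Step 1 — centre the observation: (x - mu) = (0, -2, 3).

Step 2 — invert Sigma (cofactor / det for 3×3, or solve directly):
  Sigma^{-1} = [[0.2817, -0.0634, 0.007],
 [-0.0634, 0.1268, -0.0141],
 [0.007, -0.0141, 0.1127]].

Step 3 — form the quadratic (x - mu)^T · Sigma^{-1} · (x - mu):
  Sigma^{-1} · (x - mu) = (0.1479, -0.2958, 0.3662).
  (x - mu)^T · [Sigma^{-1} · (x - mu)] = (0)·(0.1479) + (-2)·(-0.2958) + (3)·(0.3662) = 1.6901.

Step 4 — take square root: d = √(1.6901) ≈ 1.3001.

d(x, mu) = √(1.6901) ≈ 1.3001


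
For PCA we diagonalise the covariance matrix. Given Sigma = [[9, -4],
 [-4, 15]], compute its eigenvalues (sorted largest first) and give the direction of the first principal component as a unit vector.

Step 1 — characteristic polynomial of 2×2 Sigma:
  det(Sigma - λI) = λ² - trace · λ + det = 0.
  trace = 9 + 15 = 24, det = 9·15 - (-4)² = 119.
Step 2 — discriminant:
  Δ = trace² - 4·det = 576 - 476 = 100.
Step 3 — eigenvalues:
  λ = (trace ± √Δ)/2 = (24 ± 10)/2,
  λ_1 = 17,  λ_2 = 7.

Step 4 — unit eigenvector for λ_1: solve (Sigma - λ_1 I)v = 0. First row:
  (9 - 17)·v_x + (-4)·v_y = 0, i.e. (-8)·v_x + (-4)·v_y = 0,
  so v ∝ (b, λ_1 - a) = (-4, 8); multiply by -1 so the first entry is positive: u = (4, -8).
  ||u|| = √((4)² + (-8)²) = √(80) ≈ 8.9443,
  v_1 = u/||u|| ≈ (0.4472, -0.8944) (||v_1|| = 1).

λ_1 = 17,  λ_2 = 7;  v_1 ≈ (0.4472, -0.8944)


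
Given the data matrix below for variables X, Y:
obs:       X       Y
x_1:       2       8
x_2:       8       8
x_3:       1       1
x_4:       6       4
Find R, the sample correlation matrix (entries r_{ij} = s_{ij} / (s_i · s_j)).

Step 1 — column means:
  mean(X) = (2 + 8 + 1 + 6) / 4 = 17/4 = 4.25
  mean(Y) = (8 + 8 + 1 + 4) / 4 = 21/4 = 5.25

Step 2 — sample variances and covariances s[i,j] = (1/(n-1)) · Σ_k (x_{k,i} - mean_i) · (x_{k,j} - mean_j), with n-1 = 3:
  s[X,X] = ((-2.25)·(-2.25) + (3.75)·(3.75) + (-3.25)·(-3.25) + (1.75)·(1.75)) / 3 = 32.75/3 = 10.9167
  s[X,Y] = ((-2.25)·(2.75) + (3.75)·(2.75) + (-3.25)·(-4.25) + (1.75)·(-1.25)) / 3 = 15.75/3 = 5.25
  s[Y,Y] = ((2.75)·(2.75) + (2.75)·(2.75) + (-4.25)·(-4.25) + (-1.25)·(-1.25)) / 3 = 34.75/3 = 11.5833
  Sample standard deviations s_i = √(s[i,i]):
  s(X) = √(10.9167) = 3.304
  s(Y) = √(11.5833) = 3.4034

Step 3 — r_{ij} = s_{ij} / (s_i · s_j):
  r[X,X] = 1 (diagonal).
  r[X,Y] = 5.25 / (3.304 · 3.4034) = 5.25 / 11.2451 = 0.4669
  r[Y,Y] = 1 (diagonal).

R is symmetric with unit diagonal. Assembling:

R = [[1, 0.4669],
 [0.4669, 1]]


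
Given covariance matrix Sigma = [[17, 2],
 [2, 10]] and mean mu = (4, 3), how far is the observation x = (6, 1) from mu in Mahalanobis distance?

Step 1 — centre the observation: (x - mu) = (2, -2).

Step 2 — invert Sigma. det(Sigma) = 17·10 - (2)² = 166.
  Sigma^{-1} = (1/det) · [[d, -b], [-b, a]] = [[0.0602, -0.012],
 [-0.012, 0.1024]].

Step 3 — form the quadratic (x - mu)^T · Sigma^{-1} · (x - mu):
  Sigma^{-1} · (x - mu) = (0.1446, -0.2289).
  (x - mu)^T · [Sigma^{-1} · (x - mu)] = (2)·(0.1446) + (-2)·(-0.2289) = 0.747.

Step 4 — take square root: d = √(0.747) ≈ 0.8643.

d(x, mu) = √(0.747) ≈ 0.8643


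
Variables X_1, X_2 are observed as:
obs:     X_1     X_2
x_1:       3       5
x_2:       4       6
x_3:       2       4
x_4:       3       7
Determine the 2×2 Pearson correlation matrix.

Step 1 — column means:
  mean(X_1) = (3 + 4 + 2 + 3) / 4 = 12/4 = 3
  mean(X_2) = (5 + 6 + 4 + 7) / 4 = 22/4 = 5.5

Step 2 — sample variances and covariances s[i,j] = (1/(n-1)) · Σ_k (x_{k,i} - mean_i) · (x_{k,j} - mean_j), with n-1 = 3:
  s[X_1,X_1] = ((0)·(0) + (1)·(1) + (-1)·(-1) + (0)·(0)) / 3 = 2/3 = 0.6667
  s[X_1,X_2] = ((0)·(-0.5) + (1)·(0.5) + (-1)·(-1.5) + (0)·(1.5)) / 3 = 2/3 = 0.6667
  s[X_2,X_2] = ((-0.5)·(-0.5) + (0.5)·(0.5) + (-1.5)·(-1.5) + (1.5)·(1.5)) / 3 = 5/3 = 1.6667
  Sample standard deviations s_i = √(s[i,i]):
  s(X_1) = √(0.6667) = 0.8165
  s(X_2) = √(1.6667) = 1.291

Step 3 — r_{ij} = s_{ij} / (s_i · s_j):
  r[X_1,X_1] = 1 (diagonal).
  r[X_1,X_2] = 0.6667 / (0.8165 · 1.291) = 0.6667 / 1.0541 = 0.6325
  r[X_2,X_2] = 1 (diagonal).

R is symmetric with unit diagonal. Assembling:

R = [[1, 0.6325],
 [0.6325, 1]]


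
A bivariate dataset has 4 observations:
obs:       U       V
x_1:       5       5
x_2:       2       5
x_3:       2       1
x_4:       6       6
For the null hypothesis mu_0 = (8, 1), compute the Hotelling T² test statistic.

Step 1 — sample mean vector:
  mean(U) = (5 + 2 + 2 + 6) / 4 = 15/4 = 3.75
  mean(V) = (5 + 5 + 1 + 6) / 4 = 17/4 = 4.25
  x̄ = (3.75, 4.25),  deviation x̄ - mu_0 = (3.75, 4.25) - (8, 1) = (-4.25, 3.25).

Step 2 — sample covariance matrix, S[i,j] = (1/(n-1)) · Σ_k (x_{k,i} - mean_i) · (x_{k,j} - mean_j), divisor n-1 = 3:
  S[U,U] = ((1.25)·(1.25) + (-1.75)·(-1.75) + (-1.75)·(-1.75) + (2.25)·(2.25)) / 3 = 12.75/3 = 4.25
  S[U,V] = ((1.25)·(0.75) + (-1.75)·(0.75) + (-1.75)·(-3.25) + (2.25)·(1.75)) / 3 = 9.25/3 = 3.0833
  S[V,V] = ((0.75)·(0.75) + (0.75)·(0.75) + (-3.25)·(-3.25) + (1.75)·(1.75)) / 3 = 14.75/3 = 4.9167
  S = [[4.25, 3.0833],
 [3.0833, 4.9167]].

Step 3 — invert S. det(S) = 4.25·4.9167 - (3.0833)² = 11.3889.
  S^{-1} = (1/det) · [[d, -b], [-b, a]] = [[0.4317, -0.2707],
 [-0.2707, 0.3732]].

Step 4 — quadratic form (x̄ - mu_0)^T · S^{-1} · (x̄ - mu_0):
  S^{-1} · (x̄ - mu_0) = (-2.7146, 2.3634),
  (x̄ - mu_0)^T · [...] = (-4.25)·(-2.7146) + (3.25)·(2.3634) = 19.2183.

Step 5 — scale by n: T² = 4 · 19.2183 = 76.8732.

T² ≈ 76.8732


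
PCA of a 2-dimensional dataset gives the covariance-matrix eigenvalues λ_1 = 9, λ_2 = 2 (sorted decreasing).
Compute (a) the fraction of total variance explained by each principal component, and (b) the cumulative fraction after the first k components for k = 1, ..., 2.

Step 1 — total variance = trace(Sigma) = Σ λ_i = 9 + 2 = 11.

Step 2 — fraction explained by component i = λ_i / Σ λ:
  PC1: 9/11 = 0.8182
  PC2: 2/11 = 0.1818

Step 3 — cumulative fraction after k components = (λ_1 + ... + λ_k) / Σ λ:
  k = 1: 9/11 = 0.8182
  k = 2: (9 + 2)/11 = 11/11 = 1

Summary (fraction, with percent):

explained: PC1 0.8182 (81.82%), PC2 0.1818 (18.18%);  cumulative: 0.8182, 1


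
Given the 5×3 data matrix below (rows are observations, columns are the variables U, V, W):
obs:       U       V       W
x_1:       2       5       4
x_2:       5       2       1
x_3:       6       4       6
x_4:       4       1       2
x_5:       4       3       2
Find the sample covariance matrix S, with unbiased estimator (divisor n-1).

Step 1 — column means:
  mean(U) = (2 + 5 + 6 + 4 + 4) / 5 = 21/5 = 4.2
  mean(V) = (5 + 2 + 4 + 1 + 3) / 5 = 15/5 = 3
  mean(W) = (4 + 1 + 6 + 2 + 2) / 5 = 15/5 = 3

Step 2 — sample covariance S[i,j] = (1/(n-1)) · Σ_k (x_{k,i} - mean_i) · (x_{k,j} - mean_j), with n-1 = 4.
  S[U,U] = ((-2.2)·(-2.2) + (0.8)·(0.8) + (1.8)·(1.8) + (-0.2)·(-0.2) + (-0.2)·(-0.2)) / 4 = 8.8/4 = 2.2
  S[U,V] = ((-2.2)·(2) + (0.8)·(-1) + (1.8)·(1) + (-0.2)·(-2) + (-0.2)·(0)) / 4 = -3/4 = -0.75
  S[U,W] = ((-2.2)·(1) + (0.8)·(-2) + (1.8)·(3) + (-0.2)·(-1) + (-0.2)·(-1)) / 4 = 2/4 = 0.5
  S[V,V] = ((2)·(2) + (-1)·(-1) + (1)·(1) + (-2)·(-2) + (0)·(0)) / 4 = 10/4 = 2.5
  S[V,W] = ((2)·(1) + (-1)·(-2) + (1)·(3) + (-2)·(-1) + (0)·(-1)) / 4 = 9/4 = 2.25
  S[W,W] = ((1)·(1) + (-2)·(-2) + (3)·(3) + (-1)·(-1) + (-1)·(-1)) / 4 = 16/4 = 4

S is symmetric (S[j,i] = S[i,j]). Assembling:

S = [[2.2, -0.75, 0.5],
 [-0.75, 2.5, 2.25],
 [0.5, 2.25, 4]]


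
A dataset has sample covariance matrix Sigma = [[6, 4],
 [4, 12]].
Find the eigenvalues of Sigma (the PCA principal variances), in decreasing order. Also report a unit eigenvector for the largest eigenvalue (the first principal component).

Step 1 — characteristic polynomial of 2×2 Sigma:
  det(Sigma - λI) = λ² - trace · λ + det = 0.
  trace = 6 + 12 = 18, det = 6·12 - (4)² = 56.
Step 2 — discriminant:
  Δ = trace² - 4·det = 324 - 224 = 100.
Step 3 — eigenvalues:
  λ = (trace ± √Δ)/2 = (18 ± 10)/2,
  λ_1 = 14,  λ_2 = 4.

Step 4 — unit eigenvector for λ_1: solve (Sigma - λ_1 I)v = 0. First row:
  (6 - 14)·v_x + (4)·v_y = 0, i.e. (-8)·v_x + (4)·v_y = 0,
  so v ∝ (b, λ_1 - a) = (4, 8) = u.
  ||u|| = √((4)² + (8)²) = √(80) ≈ 8.9443,
  v_1 = u/||u|| ≈ (0.4472, 0.8944) (||v_1|| = 1).

λ_1 = 14,  λ_2 = 4;  v_1 ≈ (0.4472, 0.8944)


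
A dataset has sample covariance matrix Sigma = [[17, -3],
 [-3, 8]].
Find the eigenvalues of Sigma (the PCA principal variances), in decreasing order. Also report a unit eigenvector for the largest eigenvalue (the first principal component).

Step 1 — characteristic polynomial of 2×2 Sigma:
  det(Sigma - λI) = λ² - trace · λ + det = 0.
  trace = 17 + 8 = 25, det = 17·8 - (-3)² = 127.
Step 2 — discriminant:
  Δ = trace² - 4·det = 625 - 508 = 117.
Step 3 — eigenvalues:
  λ = (trace ± √Δ)/2 = (25 ± 10.8167)/2,
  λ_1 = 17.9083,  λ_2 = 7.0917.

Step 4 — unit eigenvector for λ_1: solve (Sigma - λ_1 I)v = 0. First row:
  (17 - 17.9083)·v_x + (-3)·v_y = 0, i.e. (-0.9083)·v_x + (-3)·v_y = 0,
  so v ∝ (b, λ_1 - a) = (-3, 0.9083); multiply by -1 so the first entry is positive: u = (3, -0.9083).
  ||u|| = √((3)² + (-0.9083)²) = √(9.8251) ≈ 3.1345,
  v_1 = u/||u|| ≈ (0.9571, -0.2898) (||v_1|| = 1).

λ_1 = 17.9083,  λ_2 = 7.0917;  v_1 ≈ (0.9571, -0.2898)


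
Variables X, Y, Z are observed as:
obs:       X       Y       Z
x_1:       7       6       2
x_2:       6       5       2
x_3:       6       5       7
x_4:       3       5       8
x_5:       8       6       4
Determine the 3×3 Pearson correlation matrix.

Step 1 — column means:
  mean(X) = (7 + 6 + 6 + 3 + 8) / 5 = 30/5 = 6
  mean(Y) = (6 + 5 + 5 + 5 + 6) / 5 = 27/5 = 5.4
  mean(Z) = (2 + 2 + 7 + 8 + 4) / 5 = 23/5 = 4.6

Step 2 — sample variances and covariances s[i,j] = (1/(n-1)) · Σ_k (x_{k,i} - mean_i) · (x_{k,j} - mean_j), with n-1 = 4:
  s[X,X] = ((1)·(1) + (0)·(0) + (0)·(0) + (-3)·(-3) + (2)·(2)) / 4 = 14/4 = 3.5
  s[X,Y] = ((1)·(0.6) + (0)·(-0.4) + (0)·(-0.4) + (-3)·(-0.4) + (2)·(0.6)) / 4 = 3/4 = 0.75
  s[X,Z] = ((1)·(-2.6) + (0)·(-2.6) + (0)·(2.4) + (-3)·(3.4) + (2)·(-0.6)) / 4 = -14/4 = -3.5
  s[Y,Y] = ((0.6)·(0.6) + (-0.4)·(-0.4) + (-0.4)·(-0.4) + (-0.4)·(-0.4) + (0.6)·(0.6)) / 4 = 1.2/4 = 0.3
  s[Y,Z] = ((0.6)·(-2.6) + (-0.4)·(-2.6) + (-0.4)·(2.4) + (-0.4)·(3.4) + (0.6)·(-0.6)) / 4 = -3.2/4 = -0.8
  s[Z,Z] = ((-2.6)·(-2.6) + (-2.6)·(-2.6) + (2.4)·(2.4) + (3.4)·(3.4) + (-0.6)·(-0.6)) / 4 = 31.2/4 = 7.8
  Sample standard deviations s_i = √(s[i,i]):
  s(X) = √(3.5) = 1.8708
  s(Y) = √(0.3) = 0.5477
  s(Z) = √(7.8) = 2.7928

Step 3 — r_{ij} = s_{ij} / (s_i · s_j):
  r[X,X] = 1 (diagonal).
  r[X,Y] = 0.75 / (1.8708 · 0.5477) = 0.75 / 1.0247 = 0.7319
  r[X,Z] = -3.5 / (1.8708 · 2.7928) = -3.5 / 5.2249 = -0.6699
  r[Y,Y] = 1 (diagonal).
  r[Y,Z] = -0.8 / (0.5477 · 2.7928) = -0.8 / 1.5297 = -0.523
  r[Z,Z] = 1 (diagonal).

R is symmetric with unit diagonal. Assembling:

R = [[1, 0.7319, -0.6699],
 [0.7319, 1, -0.523],
 [-0.6699, -0.523, 1]]


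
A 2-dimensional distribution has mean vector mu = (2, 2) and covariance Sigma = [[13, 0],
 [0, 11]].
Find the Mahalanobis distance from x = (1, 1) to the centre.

Step 1 — centre the observation: (x - mu) = (-1, -1).

Step 2 — invert Sigma. det(Sigma) = 13·11 - (0)² = 143.
  Sigma^{-1} = (1/det) · [[d, -b], [-b, a]] = [[0.0769, 0],
 [0, 0.0909]].

Step 3 — form the quadratic (x - mu)^T · Sigma^{-1} · (x - mu):
  Sigma^{-1} · (x - mu) = (-0.0769, -0.0909).
  (x - mu)^T · [Sigma^{-1} · (x - mu)] = (-1)·(-0.0769) + (-1)·(-0.0909) = 0.1678.

Step 4 — take square root: d = √(0.1678) ≈ 0.4097.

d(x, mu) = √(0.1678) ≈ 0.4097


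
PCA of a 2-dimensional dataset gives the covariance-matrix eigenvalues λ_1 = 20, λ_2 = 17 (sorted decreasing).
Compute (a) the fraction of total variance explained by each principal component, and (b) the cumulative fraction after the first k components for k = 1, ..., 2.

Step 1 — total variance = trace(Sigma) = Σ λ_i = 20 + 17 = 37.

Step 2 — fraction explained by component i = λ_i / Σ λ:
  PC1: 20/37 = 0.5405
  PC2: 17/37 = 0.4595

Step 3 — cumulative fraction after k components = (λ_1 + ... + λ_k) / Σ λ:
  k = 1: 20/37 = 0.5405
  k = 2: (20 + 17)/37 = 37/37 = 1

Summary (fraction, with percent):

explained: PC1 0.5405 (54.05%), PC2 0.4595 (45.95%);  cumulative: 0.5405, 1


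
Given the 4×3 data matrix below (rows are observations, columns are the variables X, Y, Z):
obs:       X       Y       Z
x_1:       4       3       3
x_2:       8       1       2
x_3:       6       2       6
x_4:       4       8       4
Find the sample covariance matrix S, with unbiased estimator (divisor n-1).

Step 1 — column means:
  mean(X) = (4 + 8 + 6 + 4) / 4 = 22/4 = 5.5
  mean(Y) = (3 + 1 + 2 + 8) / 4 = 14/4 = 3.5
  mean(Z) = (3 + 2 + 6 + 4) / 4 = 15/4 = 3.75

Step 2 — sample covariance S[i,j] = (1/(n-1)) · Σ_k (x_{k,i} - mean_i) · (x_{k,j} - mean_j), with n-1 = 3.
  S[X,X] = ((-1.5)·(-1.5) + (2.5)·(2.5) + (0.5)·(0.5) + (-1.5)·(-1.5)) / 3 = 11/3 = 3.6667
  S[X,Y] = ((-1.5)·(-0.5) + (2.5)·(-2.5) + (0.5)·(-1.5) + (-1.5)·(4.5)) / 3 = -13/3 = -4.3333
  S[X,Z] = ((-1.5)·(-0.75) + (2.5)·(-1.75) + (0.5)·(2.25) + (-1.5)·(0.25)) / 3 = -2.5/3 = -0.8333
  S[Y,Y] = ((-0.5)·(-0.5) + (-2.5)·(-2.5) + (-1.5)·(-1.5) + (4.5)·(4.5)) / 3 = 29/3 = 9.6667
  S[Y,Z] = ((-0.5)·(-0.75) + (-2.5)·(-1.75) + (-1.5)·(2.25) + (4.5)·(0.25)) / 3 = 2.5/3 = 0.8333
  S[Z,Z] = ((-0.75)·(-0.75) + (-1.75)·(-1.75) + (2.25)·(2.25) + (0.25)·(0.25)) / 3 = 8.75/3 = 2.9167

S is symmetric (S[j,i] = S[i,j]). Assembling:

S = [[3.6667, -4.3333, -0.8333],
 [-4.3333, 9.6667, 0.8333],
 [-0.8333, 0.8333, 2.9167]]


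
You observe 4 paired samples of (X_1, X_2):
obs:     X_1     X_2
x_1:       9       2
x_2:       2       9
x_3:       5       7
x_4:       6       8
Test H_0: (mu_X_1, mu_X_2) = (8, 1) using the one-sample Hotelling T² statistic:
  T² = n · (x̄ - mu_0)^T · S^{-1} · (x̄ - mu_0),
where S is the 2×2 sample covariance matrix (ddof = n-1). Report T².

Step 1 — sample mean vector:
  mean(X_1) = (9 + 2 + 5 + 6) / 4 = 22/4 = 5.5
  mean(X_2) = (2 + 9 + 7 + 8) / 4 = 26/4 = 6.5
  x̄ = (5.5, 6.5),  deviation x̄ - mu_0 = (5.5, 6.5) - (8, 1) = (-2.5, 5.5).

Step 2 — sample covariance matrix, S[i,j] = (1/(n-1)) · Σ_k (x_{k,i} - mean_i) · (x_{k,j} - mean_j), divisor n-1 = 3:
  S[X_1,X_1] = ((3.5)·(3.5) + (-3.5)·(-3.5) + (-0.5)·(-0.5) + (0.5)·(0.5)) / 3 = 25/3 = 8.3333
  S[X_1,X_2] = ((3.5)·(-4.5) + (-3.5)·(2.5) + (-0.5)·(0.5) + (0.5)·(1.5)) / 3 = -24/3 = -8
  S[X_2,X_2] = ((-4.5)·(-4.5) + (2.5)·(2.5) + (0.5)·(0.5) + (1.5)·(1.5)) / 3 = 29/3 = 9.6667
  S = [[8.3333, -8],
 [-8, 9.6667]].

Step 3 — invert S. det(S) = 8.3333·9.6667 - (-8)² = 16.5556.
  S^{-1} = (1/det) · [[d, -b], [-b, a]] = [[0.5839, 0.4832],
 [0.4832, 0.5034]].

Step 4 — quadratic form (x̄ - mu_0)^T · S^{-1} · (x̄ - mu_0):
  S^{-1} · (x̄ - mu_0) = (1.198, 1.5604),
  (x̄ - mu_0)^T · [...] = (-2.5)·(1.198) + (5.5)·(1.5604) = 5.5872.

Step 5 — scale by n: T² = 4 · 5.5872 = 22.349.

T² ≈ 22.349


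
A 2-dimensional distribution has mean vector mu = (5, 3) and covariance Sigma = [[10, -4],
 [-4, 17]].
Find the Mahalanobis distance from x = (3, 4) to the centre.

Step 1 — centre the observation: (x - mu) = (-2, 1).

Step 2 — invert Sigma. det(Sigma) = 10·17 - (-4)² = 154.
  Sigma^{-1} = (1/det) · [[d, -b], [-b, a]] = [[0.1104, 0.026],
 [0.026, 0.0649]].

Step 3 — form the quadratic (x - mu)^T · Sigma^{-1} · (x - mu):
  Sigma^{-1} · (x - mu) = (-0.1948, 0.013).
  (x - mu)^T · [Sigma^{-1} · (x - mu)] = (-2)·(-0.1948) + (1)·(0.013) = 0.4026.

Step 4 — take square root: d = √(0.4026) ≈ 0.6345.

d(x, mu) = √(0.4026) ≈ 0.6345


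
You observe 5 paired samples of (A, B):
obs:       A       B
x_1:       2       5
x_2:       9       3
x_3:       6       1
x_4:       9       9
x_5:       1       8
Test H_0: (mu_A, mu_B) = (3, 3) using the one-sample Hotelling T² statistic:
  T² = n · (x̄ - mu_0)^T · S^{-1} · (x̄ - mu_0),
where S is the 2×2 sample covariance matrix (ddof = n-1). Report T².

Step 1 — sample mean vector:
  mean(A) = (2 + 9 + 6 + 9 + 1) / 5 = 27/5 = 5.4
  mean(B) = (5 + 3 + 1 + 9 + 8) / 5 = 26/5 = 5.2
  x̄ = (5.4, 5.2),  deviation x̄ - mu_0 = (5.4, 5.2) - (3, 3) = (2.4, 2.2).

Step 2 — sample covariance matrix, S[i,j] = (1/(n-1)) · Σ_k (x_{k,i} - mean_i) · (x_{k,j} - mean_j), divisor n-1 = 4:
  S[A,A] = ((-3.4)·(-3.4) + (3.6)·(3.6) + (0.6)·(0.6) + (3.6)·(3.6) + (-4.4)·(-4.4)) / 4 = 57.2/4 = 14.3
  S[A,B] = ((-3.4)·(-0.2) + (3.6)·(-2.2) + (0.6)·(-4.2) + (3.6)·(3.8) + (-4.4)·(2.8)) / 4 = -8.4/4 = -2.1
  S[B,B] = ((-0.2)·(-0.2) + (-2.2)·(-2.2) + (-4.2)·(-4.2) + (3.8)·(3.8) + (2.8)·(2.8)) / 4 = 44.8/4 = 11.2
  S = [[14.3, -2.1],
 [-2.1, 11.2]].

Step 3 — invert S. det(S) = 14.3·11.2 - (-2.1)² = 155.75.
  S^{-1} = (1/det) · [[d, -b], [-b, a]] = [[0.0719, 0.0135],
 [0.0135, 0.0918]].

Step 4 — quadratic form (x̄ - mu_0)^T · S^{-1} · (x̄ - mu_0):
  S^{-1} · (x̄ - mu_0) = (0.2022, 0.2343),
  (x̄ - mu_0)^T · [...] = (2.4)·(0.2022) + (2.2)·(0.2343) = 1.001.

Step 5 — scale by n: T² = 5 · 1.001 = 5.0048.

T² ≈ 5.0048


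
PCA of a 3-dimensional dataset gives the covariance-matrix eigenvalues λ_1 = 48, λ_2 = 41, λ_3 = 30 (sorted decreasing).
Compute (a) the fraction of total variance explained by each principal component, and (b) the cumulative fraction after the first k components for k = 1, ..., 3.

Step 1 — total variance = trace(Sigma) = Σ λ_i = 48 + 41 + 30 = 119.

Step 2 — fraction explained by component i = λ_i / Σ λ:
  PC1: 48/119 = 0.4034
  PC2: 41/119 = 0.3445
  PC3: 30/119 = 0.2521

Step 3 — cumulative fraction after k components = (λ_1 + ... + λ_k) / Σ λ:
  k = 1: 48/119 = 0.4034
  k = 2: (48 + 41)/119 = 89/119 = 0.7479
  k = 3: (48 + 41 + 30)/119 = 119/119 = 1

Summary (fraction, with percent):

explained: PC1 0.4034 (40.34%), PC2 0.3445 (34.45%), PC3 0.2521 (25.21%);  cumulative: 0.4034, 0.7479, 1


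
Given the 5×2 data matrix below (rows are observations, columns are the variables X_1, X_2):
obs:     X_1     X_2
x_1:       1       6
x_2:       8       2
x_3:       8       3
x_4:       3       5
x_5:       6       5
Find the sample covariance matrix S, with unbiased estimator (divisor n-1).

Step 1 — column means:
  mean(X_1) = (1 + 8 + 8 + 3 + 6) / 5 = 26/5 = 5.2
  mean(X_2) = (6 + 2 + 3 + 5 + 5) / 5 = 21/5 = 4.2

Step 2 — sample covariance S[i,j] = (1/(n-1)) · Σ_k (x_{k,i} - mean_i) · (x_{k,j} - mean_j), with n-1 = 4.
  S[X_1,X_1] = ((-4.2)·(-4.2) + (2.8)·(2.8) + (2.8)·(2.8) + (-2.2)·(-2.2) + (0.8)·(0.8)) / 4 = 38.8/4 = 9.7
  S[X_1,X_2] = ((-4.2)·(1.8) + (2.8)·(-2.2) + (2.8)·(-1.2) + (-2.2)·(0.8) + (0.8)·(0.8)) / 4 = -18.2/4 = -4.55
  S[X_2,X_2] = ((1.8)·(1.8) + (-2.2)·(-2.2) + (-1.2)·(-1.2) + (0.8)·(0.8) + (0.8)·(0.8)) / 4 = 10.8/4 = 2.7

S is symmetric (S[j,i] = S[i,j]). Assembling:

S = [[9.7, -4.55],
 [-4.55, 2.7]]


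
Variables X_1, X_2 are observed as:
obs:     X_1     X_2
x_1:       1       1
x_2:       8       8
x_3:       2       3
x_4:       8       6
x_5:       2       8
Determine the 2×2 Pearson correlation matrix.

Step 1 — column means:
  mean(X_1) = (1 + 8 + 2 + 8 + 2) / 5 = 21/5 = 4.2
  mean(X_2) = (1 + 8 + 3 + 6 + 8) / 5 = 26/5 = 5.2

Step 2 — sample variances and covariances s[i,j] = (1/(n-1)) · Σ_k (x_{k,i} - mean_i) · (x_{k,j} - mean_j), with n-1 = 4:
  s[X_1,X_1] = ((-3.2)·(-3.2) + (3.8)·(3.8) + (-2.2)·(-2.2) + (3.8)·(3.8) + (-2.2)·(-2.2)) / 4 = 48.8/4 = 12.2
  s[X_1,X_2] = ((-3.2)·(-4.2) + (3.8)·(2.8) + (-2.2)·(-2.2) + (3.8)·(0.8) + (-2.2)·(2.8)) / 4 = 25.8/4 = 6.45
  s[X_2,X_2] = ((-4.2)·(-4.2) + (2.8)·(2.8) + (-2.2)·(-2.2) + (0.8)·(0.8) + (2.8)·(2.8)) / 4 = 38.8/4 = 9.7
  Sample standard deviations s_i = √(s[i,i]):
  s(X_1) = √(12.2) = 3.4928
  s(X_2) = √(9.7) = 3.1145

Step 3 — r_{ij} = s_{ij} / (s_i · s_j):
  r[X_1,X_1] = 1 (diagonal).
  r[X_1,X_2] = 6.45 / (3.4928 · 3.1145) = 6.45 / 10.8784 = 0.5929
  r[X_2,X_2] = 1 (diagonal).

R is symmetric with unit diagonal. Assembling:

R = [[1, 0.5929],
 [0.5929, 1]]


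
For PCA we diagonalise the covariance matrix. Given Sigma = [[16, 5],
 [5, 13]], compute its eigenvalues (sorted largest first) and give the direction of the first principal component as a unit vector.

Step 1 — characteristic polynomial of 2×2 Sigma:
  det(Sigma - λI) = λ² - trace · λ + det = 0.
  trace = 16 + 13 = 29, det = 16·13 - (5)² = 183.
Step 2 — discriminant:
  Δ = trace² - 4·det = 841 - 732 = 109.
Step 3 — eigenvalues:
  λ = (trace ± √Δ)/2 = (29 ± 10.4403)/2,
  λ_1 = 19.7202,  λ_2 = 9.2798.

Step 4 — unit eigenvector for λ_1: solve (Sigma - λ_1 I)v = 0. First row:
  (16 - 19.7202)·v_x + (5)·v_y = 0, i.e. (-3.7202)·v_x + (5)·v_y = 0,
  so v ∝ (b, λ_1 - a) = (5, 3.7202) = u.
  ||u|| = √((5)² + (3.7202)²) = √(38.8395) ≈ 6.2321,
  v_1 = u/||u|| ≈ (0.8023, 0.5969) (||v_1|| = 1).

λ_1 = 19.7202,  λ_2 = 9.2798;  v_1 ≈ (0.8023, 0.5969)


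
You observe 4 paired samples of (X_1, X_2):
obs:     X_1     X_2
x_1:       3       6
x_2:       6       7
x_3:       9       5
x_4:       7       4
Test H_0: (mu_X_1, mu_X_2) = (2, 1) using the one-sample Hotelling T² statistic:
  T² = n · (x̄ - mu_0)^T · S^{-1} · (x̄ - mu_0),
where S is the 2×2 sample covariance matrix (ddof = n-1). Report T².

Step 1 — sample mean vector:
  mean(X_1) = (3 + 6 + 9 + 7) / 4 = 25/4 = 6.25
  mean(X_2) = (6 + 7 + 5 + 4) / 4 = 22/4 = 5.5
  x̄ = (6.25, 5.5),  deviation x̄ - mu_0 = (6.25, 5.5) - (2, 1) = (4.25, 4.5).

Step 2 — sample covariance matrix, S[i,j] = (1/(n-1)) · Σ_k (x_{k,i} - mean_i) · (x_{k,j} - mean_j), divisor n-1 = 3:
  S[X_1,X_1] = ((-3.25)·(-3.25) + (-0.25)·(-0.25) + (2.75)·(2.75) + (0.75)·(0.75)) / 3 = 18.75/3 = 6.25
  S[X_1,X_2] = ((-3.25)·(0.5) + (-0.25)·(1.5) + (2.75)·(-0.5) + (0.75)·(-1.5)) / 3 = -4.5/3 = -1.5
  S[X_2,X_2] = ((0.5)·(0.5) + (1.5)·(1.5) + (-0.5)·(-0.5) + (-1.5)·(-1.5)) / 3 = 5/3 = 1.6667
  S = [[6.25, -1.5],
 [-1.5, 1.6667]].

Step 3 — invert S. det(S) = 6.25·1.6667 - (-1.5)² = 8.1667.
  S^{-1} = (1/det) · [[d, -b], [-b, a]] = [[0.2041, 0.1837],
 [0.1837, 0.7653]].

Step 4 — quadratic form (x̄ - mu_0)^T · S^{-1} · (x̄ - mu_0):
  S^{-1} · (x̄ - mu_0) = (1.6939, 4.2245),
  (x̄ - mu_0)^T · [...] = (4.25)·(1.6939) + (4.5)·(4.2245) = 26.2092.

Step 5 — scale by n: T² = 4 · 26.2092 = 104.8367.

T² ≈ 104.8367


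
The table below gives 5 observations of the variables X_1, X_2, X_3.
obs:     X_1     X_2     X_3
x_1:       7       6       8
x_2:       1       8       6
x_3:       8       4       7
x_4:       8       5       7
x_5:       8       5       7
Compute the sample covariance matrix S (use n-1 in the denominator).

Step 1 — column means:
  mean(X_1) = (7 + 1 + 8 + 8 + 8) / 5 = 32/5 = 6.4
  mean(X_2) = (6 + 8 + 4 + 5 + 5) / 5 = 28/5 = 5.6
  mean(X_3) = (8 + 6 + 7 + 7 + 7) / 5 = 35/5 = 7

Step 2 — sample covariance S[i,j] = (1/(n-1)) · Σ_k (x_{k,i} - mean_i) · (x_{k,j} - mean_j), with n-1 = 4.
  S[X_1,X_1] = ((0.6)·(0.6) + (-5.4)·(-5.4) + (1.6)·(1.6) + (1.6)·(1.6) + (1.6)·(1.6)) / 4 = 37.2/4 = 9.3
  S[X_1,X_2] = ((0.6)·(0.4) + (-5.4)·(2.4) + (1.6)·(-1.6) + (1.6)·(-0.6) + (1.6)·(-0.6)) / 4 = -17.2/4 = -4.3
  S[X_1,X_3] = ((0.6)·(1) + (-5.4)·(-1) + (1.6)·(0) + (1.6)·(0) + (1.6)·(0)) / 4 = 6/4 = 1.5
  S[X_2,X_2] = ((0.4)·(0.4) + (2.4)·(2.4) + (-1.6)·(-1.6) + (-0.6)·(-0.6) + (-0.6)·(-0.6)) / 4 = 9.2/4 = 2.3
  S[X_2,X_3] = ((0.4)·(1) + (2.4)·(-1) + (-1.6)·(0) + (-0.6)·(0) + (-0.6)·(0)) / 4 = -2/4 = -0.5
  S[X_3,X_3] = ((1)·(1) + (-1)·(-1) + (0)·(0) + (0)·(0) + (0)·(0)) / 4 = 2/4 = 0.5

S is symmetric (S[j,i] = S[i,j]). Assembling:

S = [[9.3, -4.3, 1.5],
 [-4.3, 2.3, -0.5],
 [1.5, -0.5, 0.5]]


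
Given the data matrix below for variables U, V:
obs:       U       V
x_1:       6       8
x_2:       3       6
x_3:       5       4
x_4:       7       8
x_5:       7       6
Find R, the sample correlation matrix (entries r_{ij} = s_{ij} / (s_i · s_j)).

Step 1 — column means:
  mean(U) = (6 + 3 + 5 + 7 + 7) / 5 = 28/5 = 5.6
  mean(V) = (8 + 6 + 4 + 8 + 6) / 5 = 32/5 = 6.4

Step 2 — sample variances and covariances s[i,j] = (1/(n-1)) · Σ_k (x_{k,i} - mean_i) · (x_{k,j} - mean_j), with n-1 = 4:
  s[U,U] = ((0.4)·(0.4) + (-2.6)·(-2.6) + (-0.6)·(-0.6) + (1.4)·(1.4) + (1.4)·(1.4)) / 4 = 11.2/4 = 2.8
  s[U,V] = ((0.4)·(1.6) + (-2.6)·(-0.4) + (-0.6)·(-2.4) + (1.4)·(1.6) + (1.4)·(-0.4)) / 4 = 4.8/4 = 1.2
  s[V,V] = ((1.6)·(1.6) + (-0.4)·(-0.4) + (-2.4)·(-2.4) + (1.6)·(1.6) + (-0.4)·(-0.4)) / 4 = 11.2/4 = 2.8
  Sample standard deviations s_i = √(s[i,i]):
  s(U) = √(2.8) = 1.6733
  s(V) = √(2.8) = 1.6733

Step 3 — r_{ij} = s_{ij} / (s_i · s_j):
  r[U,U] = 1 (diagonal).
  r[U,V] = 1.2 / (1.6733 · 1.6733) = 1.2 / 2.8 = 0.4286
  r[V,V] = 1 (diagonal).

R is symmetric with unit diagonal. Assembling:

R = [[1, 0.4286],
 [0.4286, 1]]


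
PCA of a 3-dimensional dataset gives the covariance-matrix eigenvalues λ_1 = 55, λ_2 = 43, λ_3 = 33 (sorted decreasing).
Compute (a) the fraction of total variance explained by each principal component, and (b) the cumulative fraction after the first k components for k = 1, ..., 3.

Step 1 — total variance = trace(Sigma) = Σ λ_i = 55 + 43 + 33 = 131.

Step 2 — fraction explained by component i = λ_i / Σ λ:
  PC1: 55/131 = 0.4198
  PC2: 43/131 = 0.3282
  PC3: 33/131 = 0.2519

Step 3 — cumulative fraction after k components = (λ_1 + ... + λ_k) / Σ λ:
  k = 1: 55/131 = 0.4198
  k = 2: (55 + 43)/131 = 98/131 = 0.7481
  k = 3: (55 + 43 + 33)/131 = 131/131 = 1

Summary (fraction, with percent):

explained: PC1 0.4198 (41.98%), PC2 0.3282 (32.82%), PC3 0.2519 (25.19%);  cumulative: 0.4198, 0.7481, 1


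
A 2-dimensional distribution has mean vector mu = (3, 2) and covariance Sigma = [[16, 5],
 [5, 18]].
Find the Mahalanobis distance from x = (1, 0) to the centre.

Step 1 — centre the observation: (x - mu) = (-2, -2).

Step 2 — invert Sigma. det(Sigma) = 16·18 - (5)² = 263.
  Sigma^{-1} = (1/det) · [[d, -b], [-b, a]] = [[0.0684, -0.019],
 [-0.019, 0.0608]].

Step 3 — form the quadratic (x - mu)^T · Sigma^{-1} · (x - mu):
  Sigma^{-1} · (x - mu) = (-0.0989, -0.0837).
  (x - mu)^T · [Sigma^{-1} · (x - mu)] = (-2)·(-0.0989) + (-2)·(-0.0837) = 0.365.

Step 4 — take square root: d = √(0.365) ≈ 0.6042.

d(x, mu) = √(0.365) ≈ 0.6042


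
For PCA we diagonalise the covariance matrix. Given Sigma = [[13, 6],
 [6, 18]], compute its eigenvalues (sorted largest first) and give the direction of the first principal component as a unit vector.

Step 1 — characteristic polynomial of 2×2 Sigma:
  det(Sigma - λI) = λ² - trace · λ + det = 0.
  trace = 13 + 18 = 31, det = 13·18 - (6)² = 198.
Step 2 — discriminant:
  Δ = trace² - 4·det = 961 - 792 = 169.
Step 3 — eigenvalues:
  λ = (trace ± √Δ)/2 = (31 ± 13)/2,
  λ_1 = 22,  λ_2 = 9.

Step 4 — unit eigenvector for λ_1: solve (Sigma - λ_1 I)v = 0. First row:
  (13 - 22)·v_x + (6)·v_y = 0, i.e. (-9)·v_x + (6)·v_y = 0,
  so v ∝ (b, λ_1 - a) = (6, 9) = u.
  ||u|| = √((6)² + (9)²) = √(117) ≈ 10.8167,
  v_1 = u/||u|| ≈ (0.5547, 0.8321) (||v_1|| = 1).

λ_1 = 22,  λ_2 = 9;  v_1 ≈ (0.5547, 0.8321)


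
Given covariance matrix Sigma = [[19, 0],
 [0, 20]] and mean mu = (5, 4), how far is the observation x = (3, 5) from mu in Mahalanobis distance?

Step 1 — centre the observation: (x - mu) = (-2, 1).

Step 2 — invert Sigma. det(Sigma) = 19·20 - (0)² = 380.
  Sigma^{-1} = (1/det) · [[d, -b], [-b, a]] = [[0.0526, 0],
 [0, 0.05]].

Step 3 — form the quadratic (x - mu)^T · Sigma^{-1} · (x - mu):
  Sigma^{-1} · (x - mu) = (-0.1053, 0.05).
  (x - mu)^T · [Sigma^{-1} · (x - mu)] = (-2)·(-0.1053) + (1)·(0.05) = 0.2605.

Step 4 — take square root: d = √(0.2605) ≈ 0.5104.

d(x, mu) = √(0.2605) ≈ 0.5104


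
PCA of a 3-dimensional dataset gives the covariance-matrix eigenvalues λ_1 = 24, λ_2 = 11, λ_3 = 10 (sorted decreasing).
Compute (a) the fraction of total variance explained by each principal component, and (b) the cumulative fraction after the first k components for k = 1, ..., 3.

Step 1 — total variance = trace(Sigma) = Σ λ_i = 24 + 11 + 10 = 45.

Step 2 — fraction explained by component i = λ_i / Σ λ:
  PC1: 24/45 = 0.5333
  PC2: 11/45 = 0.2444
  PC3: 10/45 = 0.2222

Step 3 — cumulative fraction after k components = (λ_1 + ... + λ_k) / Σ λ:
  k = 1: 24/45 = 0.5333
  k = 2: (24 + 11)/45 = 35/45 = 0.7778
  k = 3: (24 + 11 + 10)/45 = 45/45 = 1

Summary (fraction, with percent):

explained: PC1 0.5333 (53.33%), PC2 0.2444 (24.44%), PC3 0.2222 (22.22%);  cumulative: 0.5333, 0.7778, 1


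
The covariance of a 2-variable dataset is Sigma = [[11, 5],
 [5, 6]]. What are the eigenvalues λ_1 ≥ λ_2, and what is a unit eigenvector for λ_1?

Step 1 — characteristic polynomial of 2×2 Sigma:
  det(Sigma - λI) = λ² - trace · λ + det = 0.
  trace = 11 + 6 = 17, det = 11·6 - (5)² = 41.
Step 2 — discriminant:
  Δ = trace² - 4·det = 289 - 164 = 125.
Step 3 — eigenvalues:
  λ = (trace ± √Δ)/2 = (17 ± 11.1803)/2,
  λ_1 = 14.0902,  λ_2 = 2.9098.

Step 4 — unit eigenvector for λ_1: solve (Sigma - λ_1 I)v = 0. First row:
  (11 - 14.0902)·v_x + (5)·v_y = 0, i.e. (-3.0902)·v_x + (5)·v_y = 0,
  so v ∝ (b, λ_1 - a) = (5, 3.0902) = u.
  ||u|| = √((5)² + (3.0902)²) = √(34.5492) ≈ 5.8779,
  v_1 = u/||u|| ≈ (0.8507, 0.5257) (||v_1|| = 1).

λ_1 = 14.0902,  λ_2 = 2.9098;  v_1 ≈ (0.8507, 0.5257)


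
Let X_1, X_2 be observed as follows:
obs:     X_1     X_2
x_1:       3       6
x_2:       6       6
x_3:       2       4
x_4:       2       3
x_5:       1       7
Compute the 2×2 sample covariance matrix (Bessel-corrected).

Step 1 — column means:
  mean(X_1) = (3 + 6 + 2 + 2 + 1) / 5 = 14/5 = 2.8
  mean(X_2) = (6 + 6 + 4 + 3 + 7) / 5 = 26/5 = 5.2

Step 2 — sample covariance S[i,j] = (1/(n-1)) · Σ_k (x_{k,i} - mean_i) · (x_{k,j} - mean_j), with n-1 = 4.
  S[X_1,X_1] = ((0.2)·(0.2) + (3.2)·(3.2) + (-0.8)·(-0.8) + (-0.8)·(-0.8) + (-1.8)·(-1.8)) / 4 = 14.8/4 = 3.7
  S[X_1,X_2] = ((0.2)·(0.8) + (3.2)·(0.8) + (-0.8)·(-1.2) + (-0.8)·(-2.2) + (-1.8)·(1.8)) / 4 = 2.2/4 = 0.55
  S[X_2,X_2] = ((0.8)·(0.8) + (0.8)·(0.8) + (-1.2)·(-1.2) + (-2.2)·(-2.2) + (1.8)·(1.8)) / 4 = 10.8/4 = 2.7

S is symmetric (S[j,i] = S[i,j]). Assembling:

S = [[3.7, 0.55],
 [0.55, 2.7]]


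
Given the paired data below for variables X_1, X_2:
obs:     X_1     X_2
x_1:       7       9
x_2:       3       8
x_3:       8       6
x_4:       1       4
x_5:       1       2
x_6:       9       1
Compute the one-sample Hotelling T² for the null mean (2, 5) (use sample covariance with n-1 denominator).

Step 1 — sample mean vector:
  mean(X_1) = (7 + 3 + 8 + 1 + 1 + 9) / 6 = 29/6 = 4.8333
  mean(X_2) = (9 + 8 + 6 + 4 + 2 + 1) / 6 = 30/6 = 5
  x̄ = (4.8333, 5),  deviation x̄ - mu_0 = (4.8333, 5) - (2, 5) = (2.8333, 0).

Step 2 — sample covariance matrix, S[i,j] = (1/(n-1)) · Σ_k (x_{k,i} - mean_i) · (x_{k,j} - mean_j), divisor n-1 = 5:
  S[X_1,X_1] = ((2.1667)·(2.1667) + (-1.8333)·(-1.8333) + (3.1667)·(3.1667) + (-3.8333)·(-3.8333) + (-3.8333)·(-3.8333) + (4.1667)·(4.1667)) / 5 = 64.8333/5 = 12.9667
  S[X_1,X_2] = ((2.1667)·(4) + (-1.8333)·(3) + (3.1667)·(1) + (-3.8333)·(-1) + (-3.8333)·(-3) + (4.1667)·(-4)) / 5 = 5/5 = 1
  S[X_2,X_2] = ((4)·(4) + (3)·(3) + (1)·(1) + (-1)·(-1) + (-3)·(-3) + (-4)·(-4)) / 5 = 52/5 = 10.4
  S = [[12.9667, 1],
 [1, 10.4]].

Step 3 — invert S. det(S) = 12.9667·10.4 - (1)² = 133.8533.
  S^{-1} = (1/det) · [[d, -b], [-b, a]] = [[0.0777, -0.0075],
 [-0.0075, 0.0969]].

Step 4 — quadratic form (x̄ - mu_0)^T · S^{-1} · (x̄ - mu_0):
  S^{-1} · (x̄ - mu_0) = (0.2201, -0.0212),
  (x̄ - mu_0)^T · [...] = (2.8333)·(0.2201) + (0)·(-0.0212) = 0.6237.

Step 5 — scale by n: T² = 6 · 0.6237 = 3.7424.

T² ≈ 3.7424


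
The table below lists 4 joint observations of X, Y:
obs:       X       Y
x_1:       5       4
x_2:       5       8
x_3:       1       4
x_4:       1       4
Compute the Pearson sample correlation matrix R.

Step 1 — column means:
  mean(X) = (5 + 5 + 1 + 1) / 4 = 12/4 = 3
  mean(Y) = (4 + 8 + 4 + 4) / 4 = 20/4 = 5

Step 2 — sample variances and covariances s[i,j] = (1/(n-1)) · Σ_k (x_{k,i} - mean_i) · (x_{k,j} - mean_j), with n-1 = 3:
  s[X,X] = ((2)·(2) + (2)·(2) + (-2)·(-2) + (-2)·(-2)) / 3 = 16/3 = 5.3333
  s[X,Y] = ((2)·(-1) + (2)·(3) + (-2)·(-1) + (-2)·(-1)) / 3 = 8/3 = 2.6667
  s[Y,Y] = ((-1)·(-1) + (3)·(3) + (-1)·(-1) + (-1)·(-1)) / 3 = 12/3 = 4
  Sample standard deviations s_i = √(s[i,i]):
  s(X) = √(5.3333) = 2.3094
  s(Y) = √(4) = 2

Step 3 — r_{ij} = s_{ij} / (s_i · s_j):
  r[X,X] = 1 (diagonal).
  r[X,Y] = 2.6667 / (2.3094 · 2) = 2.6667 / 4.6188 = 0.5774
  r[Y,Y] = 1 (diagonal).

R is symmetric with unit diagonal. Assembling:

R = [[1, 0.5774],
 [0.5774, 1]]


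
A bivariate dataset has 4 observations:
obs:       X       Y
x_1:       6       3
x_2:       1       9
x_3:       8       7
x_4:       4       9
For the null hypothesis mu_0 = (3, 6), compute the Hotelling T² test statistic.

Step 1 — sample mean vector:
  mean(X) = (6 + 1 + 8 + 4) / 4 = 19/4 = 4.75
  mean(Y) = (3 + 9 + 7 + 9) / 4 = 28/4 = 7
  x̄ = (4.75, 7),  deviation x̄ - mu_0 = (4.75, 7) - (3, 6) = (1.75, 1).

Step 2 — sample covariance matrix, S[i,j] = (1/(n-1)) · Σ_k (x_{k,i} - mean_i) · (x_{k,j} - mean_j), divisor n-1 = 3:
  S[X,X] = ((1.25)·(1.25) + (-3.75)·(-3.75) + (3.25)·(3.25) + (-0.75)·(-0.75)) / 3 = 26.75/3 = 8.9167
  S[X,Y] = ((1.25)·(-4) + (-3.75)·(2) + (3.25)·(0) + (-0.75)·(2)) / 3 = -14/3 = -4.6667
  S[Y,Y] = ((-4)·(-4) + (2)·(2) + (0)·(0) + (2)·(2)) / 3 = 24/3 = 8
  S = [[8.9167, -4.6667],
 [-4.6667, 8]].

Step 3 — invert S. det(S) = 8.9167·8 - (-4.6667)² = 49.5556.
  S^{-1} = (1/det) · [[d, -b], [-b, a]] = [[0.1614, 0.0942],
 [0.0942, 0.1799]].

Step 4 — quadratic form (x̄ - mu_0)^T · S^{-1} · (x̄ - mu_0):
  S^{-1} · (x̄ - mu_0) = (0.3767, 0.3447),
  (x̄ - mu_0)^T · [...] = (1.75)·(0.3767) + (1)·(0.3447) = 1.0039.

Step 5 — scale by n: T² = 4 · 1.0039 = 4.0157.

T² ≈ 4.0157


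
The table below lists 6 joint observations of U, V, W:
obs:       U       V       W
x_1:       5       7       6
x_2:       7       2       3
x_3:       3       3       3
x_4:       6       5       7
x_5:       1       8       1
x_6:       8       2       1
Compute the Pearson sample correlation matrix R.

Step 1 — column means:
  mean(U) = (5 + 7 + 3 + 6 + 1 + 8) / 6 = 30/6 = 5
  mean(V) = (7 + 2 + 3 + 5 + 8 + 2) / 6 = 27/6 = 4.5
  mean(W) = (6 + 3 + 3 + 7 + 1 + 1) / 6 = 21/6 = 3.5

Step 2 — sample variances and covariances s[i,j] = (1/(n-1)) · Σ_k (x_{k,i} - mean_i) · (x_{k,j} - mean_j), with n-1 = 5:
  s[U,U] = ((0)·(0) + (2)·(2) + (-2)·(-2) + (1)·(1) + (-4)·(-4) + (3)·(3)) / 5 = 34/5 = 6.8
  s[U,V] = ((0)·(2.5) + (2)·(-2.5) + (-2)·(-1.5) + (1)·(0.5) + (-4)·(3.5) + (3)·(-2.5)) / 5 = -23/5 = -4.6
  s[U,W] = ((0)·(2.5) + (2)·(-0.5) + (-2)·(-0.5) + (1)·(3.5) + (-4)·(-2.5) + (3)·(-2.5)) / 5 = 6/5 = 1.2
  s[V,V] = ((2.5)·(2.5) + (-2.5)·(-2.5) + (-1.5)·(-1.5) + (0.5)·(0.5) + (3.5)·(3.5) + (-2.5)·(-2.5)) / 5 = 33.5/5 = 6.7
  s[V,W] = ((2.5)·(2.5) + (-2.5)·(-0.5) + (-1.5)·(-0.5) + (0.5)·(3.5) + (3.5)·(-2.5) + (-2.5)·(-2.5)) / 5 = 7.5/5 = 1.5
  s[W,W] = ((2.5)·(2.5) + (-0.5)·(-0.5) + (-0.5)·(-0.5) + (3.5)·(3.5) + (-2.5)·(-2.5) + (-2.5)·(-2.5)) / 5 = 31.5/5 = 6.3
  Sample standard deviations s_i = √(s[i,i]):
  s(U) = √(6.8) = 2.6077
  s(V) = √(6.7) = 2.5884
  s(W) = √(6.3) = 2.51

Step 3 — r_{ij} = s_{ij} / (s_i · s_j):
  r[U,U] = 1 (diagonal).
  r[U,V] = -4.6 / (2.6077 · 2.5884) = -4.6 / 6.7498 = -0.6815
  r[U,W] = 1.2 / (2.6077 · 2.51) = 1.2 / 6.5452 = 0.1833
  r[V,V] = 1 (diagonal).
  r[V,W] = 1.5 / (2.5884 · 2.51) = 1.5 / 6.4969 = 0.2309
  r[W,W] = 1 (diagonal).

R is symmetric with unit diagonal. Assembling:

R = [[1, -0.6815, 0.1833],
 [-0.6815, 1, 0.2309],
 [0.1833, 0.2309, 1]]


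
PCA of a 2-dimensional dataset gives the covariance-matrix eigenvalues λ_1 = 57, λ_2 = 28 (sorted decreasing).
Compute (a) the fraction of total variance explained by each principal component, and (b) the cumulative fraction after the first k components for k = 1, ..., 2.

Step 1 — total variance = trace(Sigma) = Σ λ_i = 57 + 28 = 85.

Step 2 — fraction explained by component i = λ_i / Σ λ:
  PC1: 57/85 = 0.6706
  PC2: 28/85 = 0.3294

Step 3 — cumulative fraction after k components = (λ_1 + ... + λ_k) / Σ λ:
  k = 1: 57/85 = 0.6706
  k = 2: (57 + 28)/85 = 85/85 = 1

Summary (fraction, with percent):

explained: PC1 0.6706 (67.06%), PC2 0.3294 (32.94%);  cumulative: 0.6706, 1


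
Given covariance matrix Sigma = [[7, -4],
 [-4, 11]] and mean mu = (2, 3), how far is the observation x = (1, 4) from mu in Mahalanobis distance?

Step 1 — centre the observation: (x - mu) = (-1, 1).

Step 2 — invert Sigma. det(Sigma) = 7·11 - (-4)² = 61.
  Sigma^{-1} = (1/det) · [[d, -b], [-b, a]] = [[0.1803, 0.0656],
 [0.0656, 0.1148]].

Step 3 — form the quadratic (x - mu)^T · Sigma^{-1} · (x - mu):
  Sigma^{-1} · (x - mu) = (-0.1148, 0.0492).
  (x - mu)^T · [Sigma^{-1} · (x - mu)] = (-1)·(-0.1148) + (1)·(0.0492) = 0.1639.

Step 4 — take square root: d = √(0.1639) ≈ 0.4049.

d(x, mu) = √(0.1639) ≈ 0.4049


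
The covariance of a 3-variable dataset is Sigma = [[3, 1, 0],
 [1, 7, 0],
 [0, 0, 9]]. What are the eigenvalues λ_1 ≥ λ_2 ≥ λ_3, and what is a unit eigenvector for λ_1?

Step 1 — characteristic polynomial p(λ) = det(λI - Sigma) = λ³ - tr·λ² + c_1·λ - det, where tr = trace, c_1 = sum of the principal 2×2 minors, det = det(Sigma):
  tr = 3 + 7 + 9 = 19,
  c_1 = (3·7 - (1)²) + (3·9 - (0)²) + (7·9 - (0)²) = 20 + 27 + 63 = 110,
  det = 3·(7·9 - (0)²) - (1)·((1)·9 - (0)·(0)) + (0)·((1)·(0) - 7·(0)) = 3·(63) - (1)·(9) + (0)·(0) = 180.
  So p(λ) = λ³ - 19λ² + 110λ - 180.
Step 2 — look for an integer root (rational root theorem: any rational root is an integer divisor of 180). Testing λ = 9:
  p(9) = 729 - 1539 + 990 - 180 = 0  ✓
  Dividing out (λ - 9): p(λ) = (λ - 9)(λ² - 10λ + 20).
Step 3 — remaining eigenvalues from the quadratic λ² - 10λ + 20 = 0:
  Δ = 10² - 4·20 = 100 - 80 = 20,  λ = (10 ± √20)/2 = (10 ± 4.4721)/2 ≈ 7.2361 or 2.7639.
  Sorted: λ_1 = 9,  λ_2 = 7.2361,  λ_3 = 2.7639  (check: sum = 19 = tr ✓).

Step 4 — unit eigenvector for λ_1 = 9: v spans the null space of (Sigma - λ_1 I), whose rows are
  r_1 = (-6, 1, 0),  r_2 = (1, -2, 0),  r_3 = (0, 0, 0).
  v is orthogonal to every row, so take v ∝ r_1 × r_2 = ((1)·(0) - (0)·(-2), (0)·(1) - (-6)·(0), (-6)·(-2) - (1)·(1)) = (0, 0, 11).
  Rescale (divide by 11): u = (0, 0, 1).
  ||u|| = √((0)² + (0)² + (1)²) = √(1) = 1,  v_1 = u/||u|| ≈ (0, 0, 1) (||v_1|| = 1).

λ_1 = 9,  λ_2 = 7.2361,  λ_3 = 2.7639;  v_1 ≈ (0, 0, 1)
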